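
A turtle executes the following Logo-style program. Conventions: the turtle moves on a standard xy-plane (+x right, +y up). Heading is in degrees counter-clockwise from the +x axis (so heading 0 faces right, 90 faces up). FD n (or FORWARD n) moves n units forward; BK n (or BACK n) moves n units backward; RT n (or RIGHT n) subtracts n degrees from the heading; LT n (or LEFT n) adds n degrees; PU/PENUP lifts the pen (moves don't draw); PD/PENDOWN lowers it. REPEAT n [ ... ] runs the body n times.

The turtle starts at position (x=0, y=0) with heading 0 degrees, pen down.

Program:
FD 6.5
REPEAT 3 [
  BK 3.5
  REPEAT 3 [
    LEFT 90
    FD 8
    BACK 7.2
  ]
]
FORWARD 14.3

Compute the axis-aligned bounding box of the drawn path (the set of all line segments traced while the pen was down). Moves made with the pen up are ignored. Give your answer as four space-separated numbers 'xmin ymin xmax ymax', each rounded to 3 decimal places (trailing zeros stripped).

Executing turtle program step by step:
Start: pos=(0,0), heading=0, pen down
FD 6.5: (0,0) -> (6.5,0) [heading=0, draw]
REPEAT 3 [
  -- iteration 1/3 --
  BK 3.5: (6.5,0) -> (3,0) [heading=0, draw]
  REPEAT 3 [
    -- iteration 1/3 --
    LT 90: heading 0 -> 90
    FD 8: (3,0) -> (3,8) [heading=90, draw]
    BK 7.2: (3,8) -> (3,0.8) [heading=90, draw]
    -- iteration 2/3 --
    LT 90: heading 90 -> 180
    FD 8: (3,0.8) -> (-5,0.8) [heading=180, draw]
    BK 7.2: (-5,0.8) -> (2.2,0.8) [heading=180, draw]
    -- iteration 3/3 --
    LT 90: heading 180 -> 270
    FD 8: (2.2,0.8) -> (2.2,-7.2) [heading=270, draw]
    BK 7.2: (2.2,-7.2) -> (2.2,0) [heading=270, draw]
  ]
  -- iteration 2/3 --
  BK 3.5: (2.2,0) -> (2.2,3.5) [heading=270, draw]
  REPEAT 3 [
    -- iteration 1/3 --
    LT 90: heading 270 -> 0
    FD 8: (2.2,3.5) -> (10.2,3.5) [heading=0, draw]
    BK 7.2: (10.2,3.5) -> (3,3.5) [heading=0, draw]
    -- iteration 2/3 --
    LT 90: heading 0 -> 90
    FD 8: (3,3.5) -> (3,11.5) [heading=90, draw]
    BK 7.2: (3,11.5) -> (3,4.3) [heading=90, draw]
    -- iteration 3/3 --
    LT 90: heading 90 -> 180
    FD 8: (3,4.3) -> (-5,4.3) [heading=180, draw]
    BK 7.2: (-5,4.3) -> (2.2,4.3) [heading=180, draw]
  ]
  -- iteration 3/3 --
  BK 3.5: (2.2,4.3) -> (5.7,4.3) [heading=180, draw]
  REPEAT 3 [
    -- iteration 1/3 --
    LT 90: heading 180 -> 270
    FD 8: (5.7,4.3) -> (5.7,-3.7) [heading=270, draw]
    BK 7.2: (5.7,-3.7) -> (5.7,3.5) [heading=270, draw]
    -- iteration 2/3 --
    LT 90: heading 270 -> 0
    FD 8: (5.7,3.5) -> (13.7,3.5) [heading=0, draw]
    BK 7.2: (13.7,3.5) -> (6.5,3.5) [heading=0, draw]
    -- iteration 3/3 --
    LT 90: heading 0 -> 90
    FD 8: (6.5,3.5) -> (6.5,11.5) [heading=90, draw]
    BK 7.2: (6.5,11.5) -> (6.5,4.3) [heading=90, draw]
  ]
]
FD 14.3: (6.5,4.3) -> (6.5,18.6) [heading=90, draw]
Final: pos=(6.5,18.6), heading=90, 23 segment(s) drawn

Segment endpoints: x in {-5, -5, 0, 2.2, 2.2, 2.2, 2.2, 3, 3, 3, 3, 3, 5.7, 5.7, 5.7, 6.5, 6.5, 6.5, 6.5, 6.5, 10.2, 13.7}, y in {-7.2, -3.7, 0, 0.8, 0.8, 0.8, 3.5, 3.5, 3.5, 3.5, 3.5, 4.3, 4.3, 4.3, 4.3, 8, 11.5, 11.5, 18.6}
xmin=-5, ymin=-7.2, xmax=13.7, ymax=18.6

Answer: -5 -7.2 13.7 18.6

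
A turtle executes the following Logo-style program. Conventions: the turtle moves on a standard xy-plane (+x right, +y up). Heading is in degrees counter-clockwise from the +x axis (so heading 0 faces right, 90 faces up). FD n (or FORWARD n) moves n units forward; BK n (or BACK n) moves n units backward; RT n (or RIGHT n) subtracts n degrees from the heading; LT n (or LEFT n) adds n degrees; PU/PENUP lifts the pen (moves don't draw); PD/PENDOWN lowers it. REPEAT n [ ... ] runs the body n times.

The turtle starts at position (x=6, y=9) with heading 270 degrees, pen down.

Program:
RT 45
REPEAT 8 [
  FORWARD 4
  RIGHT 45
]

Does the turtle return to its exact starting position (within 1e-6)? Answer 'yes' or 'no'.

Answer: yes

Derivation:
Executing turtle program step by step:
Start: pos=(6,9), heading=270, pen down
RT 45: heading 270 -> 225
REPEAT 8 [
  -- iteration 1/8 --
  FD 4: (6,9) -> (3.172,6.172) [heading=225, draw]
  RT 45: heading 225 -> 180
  -- iteration 2/8 --
  FD 4: (3.172,6.172) -> (-0.828,6.172) [heading=180, draw]
  RT 45: heading 180 -> 135
  -- iteration 3/8 --
  FD 4: (-0.828,6.172) -> (-3.657,9) [heading=135, draw]
  RT 45: heading 135 -> 90
  -- iteration 4/8 --
  FD 4: (-3.657,9) -> (-3.657,13) [heading=90, draw]
  RT 45: heading 90 -> 45
  -- iteration 5/8 --
  FD 4: (-3.657,13) -> (-0.828,15.828) [heading=45, draw]
  RT 45: heading 45 -> 0
  -- iteration 6/8 --
  FD 4: (-0.828,15.828) -> (3.172,15.828) [heading=0, draw]
  RT 45: heading 0 -> 315
  -- iteration 7/8 --
  FD 4: (3.172,15.828) -> (6,13) [heading=315, draw]
  RT 45: heading 315 -> 270
  -- iteration 8/8 --
  FD 4: (6,13) -> (6,9) [heading=270, draw]
  RT 45: heading 270 -> 225
]
Final: pos=(6,9), heading=225, 8 segment(s) drawn

Start position: (6, 9)
Final position: (6, 9)
Distance = 0; < 1e-6 -> CLOSED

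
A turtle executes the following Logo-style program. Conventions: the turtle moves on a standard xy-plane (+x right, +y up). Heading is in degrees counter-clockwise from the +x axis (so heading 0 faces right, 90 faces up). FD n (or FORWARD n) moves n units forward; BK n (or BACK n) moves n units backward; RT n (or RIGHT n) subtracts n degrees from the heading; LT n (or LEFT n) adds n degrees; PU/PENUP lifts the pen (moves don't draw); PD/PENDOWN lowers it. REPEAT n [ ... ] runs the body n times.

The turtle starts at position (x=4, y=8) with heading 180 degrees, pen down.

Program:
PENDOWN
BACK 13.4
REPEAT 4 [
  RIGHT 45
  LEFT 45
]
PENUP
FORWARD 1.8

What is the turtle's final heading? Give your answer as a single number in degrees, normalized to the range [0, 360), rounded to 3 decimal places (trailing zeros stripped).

Answer: 180

Derivation:
Executing turtle program step by step:
Start: pos=(4,8), heading=180, pen down
PD: pen down
BK 13.4: (4,8) -> (17.4,8) [heading=180, draw]
REPEAT 4 [
  -- iteration 1/4 --
  RT 45: heading 180 -> 135
  LT 45: heading 135 -> 180
  -- iteration 2/4 --
  RT 45: heading 180 -> 135
  LT 45: heading 135 -> 180
  -- iteration 3/4 --
  RT 45: heading 180 -> 135
  LT 45: heading 135 -> 180
  -- iteration 4/4 --
  RT 45: heading 180 -> 135
  LT 45: heading 135 -> 180
]
PU: pen up
FD 1.8: (17.4,8) -> (15.6,8) [heading=180, move]
Final: pos=(15.6,8), heading=180, 1 segment(s) drawn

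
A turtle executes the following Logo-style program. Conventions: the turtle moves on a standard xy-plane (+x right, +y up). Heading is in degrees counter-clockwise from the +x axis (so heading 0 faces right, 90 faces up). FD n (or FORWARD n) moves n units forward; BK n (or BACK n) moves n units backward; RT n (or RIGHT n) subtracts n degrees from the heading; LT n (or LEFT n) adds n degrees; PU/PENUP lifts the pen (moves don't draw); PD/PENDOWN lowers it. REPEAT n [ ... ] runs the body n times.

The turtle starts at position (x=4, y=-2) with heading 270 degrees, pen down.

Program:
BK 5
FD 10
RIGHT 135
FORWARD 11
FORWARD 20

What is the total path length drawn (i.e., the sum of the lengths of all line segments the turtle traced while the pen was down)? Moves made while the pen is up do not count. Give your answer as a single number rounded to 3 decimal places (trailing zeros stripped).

Answer: 46

Derivation:
Executing turtle program step by step:
Start: pos=(4,-2), heading=270, pen down
BK 5: (4,-2) -> (4,3) [heading=270, draw]
FD 10: (4,3) -> (4,-7) [heading=270, draw]
RT 135: heading 270 -> 135
FD 11: (4,-7) -> (-3.778,0.778) [heading=135, draw]
FD 20: (-3.778,0.778) -> (-17.92,14.92) [heading=135, draw]
Final: pos=(-17.92,14.92), heading=135, 4 segment(s) drawn

Segment lengths:
  seg 1: (4,-2) -> (4,3), length = 5
  seg 2: (4,3) -> (4,-7), length = 10
  seg 3: (4,-7) -> (-3.778,0.778), length = 11
  seg 4: (-3.778,0.778) -> (-17.92,14.92), length = 20
Total = 46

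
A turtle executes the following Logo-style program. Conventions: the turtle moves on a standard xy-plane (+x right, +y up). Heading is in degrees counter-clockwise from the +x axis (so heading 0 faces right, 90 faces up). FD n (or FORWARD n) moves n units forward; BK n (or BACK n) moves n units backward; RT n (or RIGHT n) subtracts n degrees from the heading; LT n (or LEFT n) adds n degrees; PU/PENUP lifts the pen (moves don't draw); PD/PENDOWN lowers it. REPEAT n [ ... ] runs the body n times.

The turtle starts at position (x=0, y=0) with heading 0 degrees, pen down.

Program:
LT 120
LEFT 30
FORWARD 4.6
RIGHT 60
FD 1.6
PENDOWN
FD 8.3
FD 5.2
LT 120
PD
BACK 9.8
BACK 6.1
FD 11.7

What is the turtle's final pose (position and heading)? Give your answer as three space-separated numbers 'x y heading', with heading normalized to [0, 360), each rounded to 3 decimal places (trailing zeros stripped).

Executing turtle program step by step:
Start: pos=(0,0), heading=0, pen down
LT 120: heading 0 -> 120
LT 30: heading 120 -> 150
FD 4.6: (0,0) -> (-3.984,2.3) [heading=150, draw]
RT 60: heading 150 -> 90
FD 1.6: (-3.984,2.3) -> (-3.984,3.9) [heading=90, draw]
PD: pen down
FD 8.3: (-3.984,3.9) -> (-3.984,12.2) [heading=90, draw]
FD 5.2: (-3.984,12.2) -> (-3.984,17.4) [heading=90, draw]
LT 120: heading 90 -> 210
PD: pen down
BK 9.8: (-3.984,17.4) -> (4.503,22.3) [heading=210, draw]
BK 6.1: (4.503,22.3) -> (9.786,25.35) [heading=210, draw]
FD 11.7: (9.786,25.35) -> (-0.346,19.5) [heading=210, draw]
Final: pos=(-0.346,19.5), heading=210, 7 segment(s) drawn

Answer: -0.346 19.5 210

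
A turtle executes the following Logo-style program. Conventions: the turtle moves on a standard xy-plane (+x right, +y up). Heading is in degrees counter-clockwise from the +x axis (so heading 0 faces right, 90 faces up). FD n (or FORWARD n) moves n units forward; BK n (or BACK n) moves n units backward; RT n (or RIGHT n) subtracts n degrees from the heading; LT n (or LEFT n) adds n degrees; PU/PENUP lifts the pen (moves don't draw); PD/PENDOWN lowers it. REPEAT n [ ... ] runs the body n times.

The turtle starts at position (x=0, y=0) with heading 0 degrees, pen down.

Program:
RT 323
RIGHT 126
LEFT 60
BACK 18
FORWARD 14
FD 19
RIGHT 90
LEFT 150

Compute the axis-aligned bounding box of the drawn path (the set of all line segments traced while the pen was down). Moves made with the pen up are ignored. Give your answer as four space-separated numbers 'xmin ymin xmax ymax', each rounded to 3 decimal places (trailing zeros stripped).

Answer: -15.743 -7.272 13.119 8.727

Derivation:
Executing turtle program step by step:
Start: pos=(0,0), heading=0, pen down
RT 323: heading 0 -> 37
RT 126: heading 37 -> 271
LT 60: heading 271 -> 331
BK 18: (0,0) -> (-15.743,8.727) [heading=331, draw]
FD 14: (-15.743,8.727) -> (-3.498,1.939) [heading=331, draw]
FD 19: (-3.498,1.939) -> (13.119,-7.272) [heading=331, draw]
RT 90: heading 331 -> 241
LT 150: heading 241 -> 31
Final: pos=(13.119,-7.272), heading=31, 3 segment(s) drawn

Segment endpoints: x in {-15.743, -3.498, 0, 13.119}, y in {-7.272, 0, 1.939, 8.727}
xmin=-15.743, ymin=-7.272, xmax=13.119, ymax=8.727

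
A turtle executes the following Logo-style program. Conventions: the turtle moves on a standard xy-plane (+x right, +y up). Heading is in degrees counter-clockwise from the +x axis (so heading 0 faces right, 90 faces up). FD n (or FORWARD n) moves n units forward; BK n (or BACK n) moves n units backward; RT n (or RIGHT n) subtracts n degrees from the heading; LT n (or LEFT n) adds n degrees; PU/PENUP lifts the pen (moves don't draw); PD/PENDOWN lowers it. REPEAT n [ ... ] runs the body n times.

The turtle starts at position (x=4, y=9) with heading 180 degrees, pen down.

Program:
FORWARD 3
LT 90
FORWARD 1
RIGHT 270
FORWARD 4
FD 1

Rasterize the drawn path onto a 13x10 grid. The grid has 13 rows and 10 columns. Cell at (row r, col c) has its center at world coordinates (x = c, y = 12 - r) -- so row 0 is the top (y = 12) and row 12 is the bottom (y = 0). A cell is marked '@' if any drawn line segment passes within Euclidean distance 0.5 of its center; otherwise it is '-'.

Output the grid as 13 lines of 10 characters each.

Segment 0: (4,9) -> (1,9)
Segment 1: (1,9) -> (1,8)
Segment 2: (1,8) -> (5,8)
Segment 3: (5,8) -> (6,8)

Answer: ----------
----------
----------
-@@@@-----
-@@@@@@---
----------
----------
----------
----------
----------
----------
----------
----------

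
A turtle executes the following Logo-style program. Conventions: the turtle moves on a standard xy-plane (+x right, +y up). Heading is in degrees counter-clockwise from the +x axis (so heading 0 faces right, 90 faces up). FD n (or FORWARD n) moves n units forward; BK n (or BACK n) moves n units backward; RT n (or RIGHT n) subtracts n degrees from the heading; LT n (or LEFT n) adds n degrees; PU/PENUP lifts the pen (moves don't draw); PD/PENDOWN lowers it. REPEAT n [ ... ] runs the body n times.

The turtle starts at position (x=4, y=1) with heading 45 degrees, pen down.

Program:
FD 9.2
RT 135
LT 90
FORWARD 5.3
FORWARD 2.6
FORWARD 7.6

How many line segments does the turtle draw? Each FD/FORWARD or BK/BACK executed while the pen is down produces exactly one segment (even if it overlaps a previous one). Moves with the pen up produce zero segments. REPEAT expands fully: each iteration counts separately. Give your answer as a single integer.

Answer: 4

Derivation:
Executing turtle program step by step:
Start: pos=(4,1), heading=45, pen down
FD 9.2: (4,1) -> (10.505,7.505) [heading=45, draw]
RT 135: heading 45 -> 270
LT 90: heading 270 -> 0
FD 5.3: (10.505,7.505) -> (15.805,7.505) [heading=0, draw]
FD 2.6: (15.805,7.505) -> (18.405,7.505) [heading=0, draw]
FD 7.6: (18.405,7.505) -> (26.005,7.505) [heading=0, draw]
Final: pos=(26.005,7.505), heading=0, 4 segment(s) drawn
Segments drawn: 4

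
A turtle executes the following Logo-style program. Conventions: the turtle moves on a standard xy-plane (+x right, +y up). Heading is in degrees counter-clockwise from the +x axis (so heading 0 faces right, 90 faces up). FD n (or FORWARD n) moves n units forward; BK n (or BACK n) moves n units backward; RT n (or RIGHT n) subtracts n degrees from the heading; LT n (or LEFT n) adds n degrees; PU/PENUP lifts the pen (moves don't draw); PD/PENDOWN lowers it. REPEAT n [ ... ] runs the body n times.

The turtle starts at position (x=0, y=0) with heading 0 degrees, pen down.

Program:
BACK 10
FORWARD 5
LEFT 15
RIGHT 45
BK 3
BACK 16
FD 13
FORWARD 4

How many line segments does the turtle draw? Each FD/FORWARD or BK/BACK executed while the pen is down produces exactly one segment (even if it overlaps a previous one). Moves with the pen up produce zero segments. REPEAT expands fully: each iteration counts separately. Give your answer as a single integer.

Answer: 6

Derivation:
Executing turtle program step by step:
Start: pos=(0,0), heading=0, pen down
BK 10: (0,0) -> (-10,0) [heading=0, draw]
FD 5: (-10,0) -> (-5,0) [heading=0, draw]
LT 15: heading 0 -> 15
RT 45: heading 15 -> 330
BK 3: (-5,0) -> (-7.598,1.5) [heading=330, draw]
BK 16: (-7.598,1.5) -> (-21.454,9.5) [heading=330, draw]
FD 13: (-21.454,9.5) -> (-10.196,3) [heading=330, draw]
FD 4: (-10.196,3) -> (-6.732,1) [heading=330, draw]
Final: pos=(-6.732,1), heading=330, 6 segment(s) drawn
Segments drawn: 6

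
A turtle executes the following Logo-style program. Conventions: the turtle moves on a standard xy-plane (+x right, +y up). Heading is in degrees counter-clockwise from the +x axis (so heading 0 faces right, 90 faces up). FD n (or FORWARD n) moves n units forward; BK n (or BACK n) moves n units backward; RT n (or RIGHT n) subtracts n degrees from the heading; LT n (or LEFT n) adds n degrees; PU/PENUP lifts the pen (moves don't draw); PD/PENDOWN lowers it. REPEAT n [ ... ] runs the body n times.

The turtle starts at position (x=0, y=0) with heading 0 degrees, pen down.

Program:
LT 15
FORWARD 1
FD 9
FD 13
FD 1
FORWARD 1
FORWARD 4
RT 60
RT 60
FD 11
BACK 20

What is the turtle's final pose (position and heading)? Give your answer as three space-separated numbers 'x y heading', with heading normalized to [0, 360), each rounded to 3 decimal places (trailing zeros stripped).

Executing turtle program step by step:
Start: pos=(0,0), heading=0, pen down
LT 15: heading 0 -> 15
FD 1: (0,0) -> (0.966,0.259) [heading=15, draw]
FD 9: (0.966,0.259) -> (9.659,2.588) [heading=15, draw]
FD 13: (9.659,2.588) -> (22.216,5.953) [heading=15, draw]
FD 1: (22.216,5.953) -> (23.182,6.212) [heading=15, draw]
FD 1: (23.182,6.212) -> (24.148,6.47) [heading=15, draw]
FD 4: (24.148,6.47) -> (28.012,7.506) [heading=15, draw]
RT 60: heading 15 -> 315
RT 60: heading 315 -> 255
FD 11: (28.012,7.506) -> (25.165,-3.119) [heading=255, draw]
BK 20: (25.165,-3.119) -> (30.341,16.199) [heading=255, draw]
Final: pos=(30.341,16.199), heading=255, 8 segment(s) drawn

Answer: 30.341 16.199 255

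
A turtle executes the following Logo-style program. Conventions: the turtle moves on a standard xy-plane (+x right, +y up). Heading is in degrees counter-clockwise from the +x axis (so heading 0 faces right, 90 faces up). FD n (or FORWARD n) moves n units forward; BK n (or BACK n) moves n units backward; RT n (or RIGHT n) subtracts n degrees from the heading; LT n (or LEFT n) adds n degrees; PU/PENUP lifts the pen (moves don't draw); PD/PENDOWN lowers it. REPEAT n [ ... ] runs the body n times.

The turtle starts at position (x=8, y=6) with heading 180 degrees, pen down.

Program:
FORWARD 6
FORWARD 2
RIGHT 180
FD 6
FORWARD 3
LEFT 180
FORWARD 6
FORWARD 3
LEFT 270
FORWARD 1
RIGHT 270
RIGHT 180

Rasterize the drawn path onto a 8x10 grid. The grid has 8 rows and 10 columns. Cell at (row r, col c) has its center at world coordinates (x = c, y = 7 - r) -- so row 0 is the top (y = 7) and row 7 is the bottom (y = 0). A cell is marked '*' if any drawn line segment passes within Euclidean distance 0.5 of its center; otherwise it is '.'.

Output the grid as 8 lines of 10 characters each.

Segment 0: (8,6) -> (2,6)
Segment 1: (2,6) -> (0,6)
Segment 2: (0,6) -> (6,6)
Segment 3: (6,6) -> (9,6)
Segment 4: (9,6) -> (3,6)
Segment 5: (3,6) -> (0,6)
Segment 6: (0,6) -> (0,7)

Answer: *.........
**********
..........
..........
..........
..........
..........
..........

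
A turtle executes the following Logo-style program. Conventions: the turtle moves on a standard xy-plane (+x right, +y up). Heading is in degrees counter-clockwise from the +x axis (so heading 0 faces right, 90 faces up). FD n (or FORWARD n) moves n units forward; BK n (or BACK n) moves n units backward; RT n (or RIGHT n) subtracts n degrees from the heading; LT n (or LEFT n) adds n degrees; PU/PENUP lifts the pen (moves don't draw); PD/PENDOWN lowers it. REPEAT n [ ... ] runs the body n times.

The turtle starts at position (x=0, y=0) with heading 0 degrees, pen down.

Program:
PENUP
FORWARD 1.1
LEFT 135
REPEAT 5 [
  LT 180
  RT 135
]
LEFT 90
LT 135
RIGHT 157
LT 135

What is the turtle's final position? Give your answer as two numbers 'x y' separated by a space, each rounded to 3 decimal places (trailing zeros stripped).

Executing turtle program step by step:
Start: pos=(0,0), heading=0, pen down
PU: pen up
FD 1.1: (0,0) -> (1.1,0) [heading=0, move]
LT 135: heading 0 -> 135
REPEAT 5 [
  -- iteration 1/5 --
  LT 180: heading 135 -> 315
  RT 135: heading 315 -> 180
  -- iteration 2/5 --
  LT 180: heading 180 -> 0
  RT 135: heading 0 -> 225
  -- iteration 3/5 --
  LT 180: heading 225 -> 45
  RT 135: heading 45 -> 270
  -- iteration 4/5 --
  LT 180: heading 270 -> 90
  RT 135: heading 90 -> 315
  -- iteration 5/5 --
  LT 180: heading 315 -> 135
  RT 135: heading 135 -> 0
]
LT 90: heading 0 -> 90
LT 135: heading 90 -> 225
RT 157: heading 225 -> 68
LT 135: heading 68 -> 203
Final: pos=(1.1,0), heading=203, 0 segment(s) drawn

Answer: 1.1 0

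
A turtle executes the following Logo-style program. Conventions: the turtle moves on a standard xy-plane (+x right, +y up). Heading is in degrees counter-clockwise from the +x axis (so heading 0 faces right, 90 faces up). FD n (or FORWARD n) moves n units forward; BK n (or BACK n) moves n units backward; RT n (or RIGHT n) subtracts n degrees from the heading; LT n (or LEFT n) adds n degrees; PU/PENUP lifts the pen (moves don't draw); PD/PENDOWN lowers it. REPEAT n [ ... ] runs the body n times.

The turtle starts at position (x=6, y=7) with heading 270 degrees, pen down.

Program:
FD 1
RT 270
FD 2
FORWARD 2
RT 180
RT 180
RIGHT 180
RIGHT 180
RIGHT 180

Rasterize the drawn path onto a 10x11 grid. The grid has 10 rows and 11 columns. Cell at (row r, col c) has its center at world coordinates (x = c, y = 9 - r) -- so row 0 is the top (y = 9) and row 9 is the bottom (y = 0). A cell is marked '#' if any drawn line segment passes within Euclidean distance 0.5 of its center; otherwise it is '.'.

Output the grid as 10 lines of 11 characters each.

Segment 0: (6,7) -> (6,6)
Segment 1: (6,6) -> (8,6)
Segment 2: (8,6) -> (10,6)

Answer: ...........
...........
......#....
......#####
...........
...........
...........
...........
...........
...........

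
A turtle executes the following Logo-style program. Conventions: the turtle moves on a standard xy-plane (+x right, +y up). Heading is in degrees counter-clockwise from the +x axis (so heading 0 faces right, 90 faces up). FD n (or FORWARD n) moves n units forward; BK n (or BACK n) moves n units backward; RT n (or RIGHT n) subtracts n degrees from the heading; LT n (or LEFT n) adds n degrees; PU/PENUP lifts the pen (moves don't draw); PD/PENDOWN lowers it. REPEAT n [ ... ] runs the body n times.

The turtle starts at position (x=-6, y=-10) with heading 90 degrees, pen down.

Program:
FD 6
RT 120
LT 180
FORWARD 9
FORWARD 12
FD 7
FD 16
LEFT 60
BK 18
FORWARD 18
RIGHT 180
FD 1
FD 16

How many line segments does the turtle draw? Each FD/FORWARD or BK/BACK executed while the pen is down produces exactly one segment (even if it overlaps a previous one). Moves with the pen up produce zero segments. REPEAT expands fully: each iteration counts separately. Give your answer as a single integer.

Answer: 9

Derivation:
Executing turtle program step by step:
Start: pos=(-6,-10), heading=90, pen down
FD 6: (-6,-10) -> (-6,-4) [heading=90, draw]
RT 120: heading 90 -> 330
LT 180: heading 330 -> 150
FD 9: (-6,-4) -> (-13.794,0.5) [heading=150, draw]
FD 12: (-13.794,0.5) -> (-24.187,6.5) [heading=150, draw]
FD 7: (-24.187,6.5) -> (-30.249,10) [heading=150, draw]
FD 16: (-30.249,10) -> (-44.105,18) [heading=150, draw]
LT 60: heading 150 -> 210
BK 18: (-44.105,18) -> (-28.517,27) [heading=210, draw]
FD 18: (-28.517,27) -> (-44.105,18) [heading=210, draw]
RT 180: heading 210 -> 30
FD 1: (-44.105,18) -> (-43.239,18.5) [heading=30, draw]
FD 16: (-43.239,18.5) -> (-29.383,26.5) [heading=30, draw]
Final: pos=(-29.383,26.5), heading=30, 9 segment(s) drawn
Segments drawn: 9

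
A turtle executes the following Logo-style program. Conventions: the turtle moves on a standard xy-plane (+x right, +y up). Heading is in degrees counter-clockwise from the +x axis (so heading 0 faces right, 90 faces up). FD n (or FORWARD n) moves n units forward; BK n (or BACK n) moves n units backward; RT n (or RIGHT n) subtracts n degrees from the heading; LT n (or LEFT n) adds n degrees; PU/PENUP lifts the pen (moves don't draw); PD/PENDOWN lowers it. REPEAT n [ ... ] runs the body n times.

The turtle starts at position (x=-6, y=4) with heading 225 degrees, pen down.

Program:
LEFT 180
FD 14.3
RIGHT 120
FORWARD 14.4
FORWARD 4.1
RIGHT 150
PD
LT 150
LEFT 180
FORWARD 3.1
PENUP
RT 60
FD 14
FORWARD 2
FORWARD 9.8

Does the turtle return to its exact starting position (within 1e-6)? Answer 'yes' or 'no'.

Answer: no

Derivation:
Executing turtle program step by step:
Start: pos=(-6,4), heading=225, pen down
LT 180: heading 225 -> 45
FD 14.3: (-6,4) -> (4.112,14.112) [heading=45, draw]
RT 120: heading 45 -> 285
FD 14.4: (4.112,14.112) -> (7.839,0.202) [heading=285, draw]
FD 4.1: (7.839,0.202) -> (8.9,-3.758) [heading=285, draw]
RT 150: heading 285 -> 135
PD: pen down
LT 150: heading 135 -> 285
LT 180: heading 285 -> 105
FD 3.1: (8.9,-3.758) -> (8.097,-0.764) [heading=105, draw]
PU: pen up
RT 60: heading 105 -> 45
FD 14: (8.097,-0.764) -> (17.997,9.136) [heading=45, move]
FD 2: (17.997,9.136) -> (19.411,10.55) [heading=45, move]
FD 9.8: (19.411,10.55) -> (26.341,17.48) [heading=45, move]
Final: pos=(26.341,17.48), heading=45, 4 segment(s) drawn

Start position: (-6, 4)
Final position: (26.341, 17.48)
Distance = 35.038; >= 1e-6 -> NOT closed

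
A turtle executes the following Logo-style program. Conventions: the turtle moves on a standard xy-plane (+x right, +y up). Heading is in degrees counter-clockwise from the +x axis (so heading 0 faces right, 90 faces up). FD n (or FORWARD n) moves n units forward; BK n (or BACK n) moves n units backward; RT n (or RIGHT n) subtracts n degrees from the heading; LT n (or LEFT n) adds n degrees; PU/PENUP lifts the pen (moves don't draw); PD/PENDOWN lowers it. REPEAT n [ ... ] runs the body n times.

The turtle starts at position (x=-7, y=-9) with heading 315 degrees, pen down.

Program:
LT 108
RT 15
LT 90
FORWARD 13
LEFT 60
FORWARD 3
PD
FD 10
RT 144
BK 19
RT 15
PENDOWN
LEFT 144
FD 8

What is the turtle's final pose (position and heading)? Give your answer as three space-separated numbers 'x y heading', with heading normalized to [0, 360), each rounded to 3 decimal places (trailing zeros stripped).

Answer: -48.182 -20.109 183

Derivation:
Executing turtle program step by step:
Start: pos=(-7,-9), heading=315, pen down
LT 108: heading 315 -> 63
RT 15: heading 63 -> 48
LT 90: heading 48 -> 138
FD 13: (-7,-9) -> (-16.661,-0.301) [heading=138, draw]
LT 60: heading 138 -> 198
FD 3: (-16.661,-0.301) -> (-19.514,-1.228) [heading=198, draw]
PD: pen down
FD 10: (-19.514,-1.228) -> (-29.025,-4.319) [heading=198, draw]
RT 144: heading 198 -> 54
BK 19: (-29.025,-4.319) -> (-40.193,-19.69) [heading=54, draw]
RT 15: heading 54 -> 39
PD: pen down
LT 144: heading 39 -> 183
FD 8: (-40.193,-19.69) -> (-48.182,-20.109) [heading=183, draw]
Final: pos=(-48.182,-20.109), heading=183, 5 segment(s) drawn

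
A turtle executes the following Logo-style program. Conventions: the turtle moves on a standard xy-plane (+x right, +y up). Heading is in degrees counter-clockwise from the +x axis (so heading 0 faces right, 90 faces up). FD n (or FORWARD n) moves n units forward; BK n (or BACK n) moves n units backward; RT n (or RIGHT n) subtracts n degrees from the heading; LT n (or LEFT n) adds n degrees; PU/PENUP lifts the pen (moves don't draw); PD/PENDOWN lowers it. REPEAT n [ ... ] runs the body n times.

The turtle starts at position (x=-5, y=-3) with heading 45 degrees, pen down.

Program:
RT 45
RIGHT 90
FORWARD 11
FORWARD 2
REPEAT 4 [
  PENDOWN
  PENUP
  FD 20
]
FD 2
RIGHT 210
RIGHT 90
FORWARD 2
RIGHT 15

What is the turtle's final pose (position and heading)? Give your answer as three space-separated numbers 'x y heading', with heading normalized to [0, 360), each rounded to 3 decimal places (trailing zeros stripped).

Executing turtle program step by step:
Start: pos=(-5,-3), heading=45, pen down
RT 45: heading 45 -> 0
RT 90: heading 0 -> 270
FD 11: (-5,-3) -> (-5,-14) [heading=270, draw]
FD 2: (-5,-14) -> (-5,-16) [heading=270, draw]
REPEAT 4 [
  -- iteration 1/4 --
  PD: pen down
  PU: pen up
  FD 20: (-5,-16) -> (-5,-36) [heading=270, move]
  -- iteration 2/4 --
  PD: pen down
  PU: pen up
  FD 20: (-5,-36) -> (-5,-56) [heading=270, move]
  -- iteration 3/4 --
  PD: pen down
  PU: pen up
  FD 20: (-5,-56) -> (-5,-76) [heading=270, move]
  -- iteration 4/4 --
  PD: pen down
  PU: pen up
  FD 20: (-5,-76) -> (-5,-96) [heading=270, move]
]
FD 2: (-5,-96) -> (-5,-98) [heading=270, move]
RT 210: heading 270 -> 60
RT 90: heading 60 -> 330
FD 2: (-5,-98) -> (-3.268,-99) [heading=330, move]
RT 15: heading 330 -> 315
Final: pos=(-3.268,-99), heading=315, 2 segment(s) drawn

Answer: -3.268 -99 315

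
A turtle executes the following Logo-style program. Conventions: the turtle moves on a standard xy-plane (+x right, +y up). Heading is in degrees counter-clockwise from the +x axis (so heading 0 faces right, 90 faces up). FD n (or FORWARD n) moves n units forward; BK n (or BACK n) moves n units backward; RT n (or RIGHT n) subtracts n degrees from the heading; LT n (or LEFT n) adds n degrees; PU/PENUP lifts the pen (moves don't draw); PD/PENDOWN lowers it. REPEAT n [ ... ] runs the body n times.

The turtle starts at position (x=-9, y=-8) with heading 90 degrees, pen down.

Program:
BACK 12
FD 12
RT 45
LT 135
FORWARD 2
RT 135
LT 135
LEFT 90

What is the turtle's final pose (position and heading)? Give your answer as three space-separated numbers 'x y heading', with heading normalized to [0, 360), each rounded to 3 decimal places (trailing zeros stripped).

Answer: -11 -8 270

Derivation:
Executing turtle program step by step:
Start: pos=(-9,-8), heading=90, pen down
BK 12: (-9,-8) -> (-9,-20) [heading=90, draw]
FD 12: (-9,-20) -> (-9,-8) [heading=90, draw]
RT 45: heading 90 -> 45
LT 135: heading 45 -> 180
FD 2: (-9,-8) -> (-11,-8) [heading=180, draw]
RT 135: heading 180 -> 45
LT 135: heading 45 -> 180
LT 90: heading 180 -> 270
Final: pos=(-11,-8), heading=270, 3 segment(s) drawn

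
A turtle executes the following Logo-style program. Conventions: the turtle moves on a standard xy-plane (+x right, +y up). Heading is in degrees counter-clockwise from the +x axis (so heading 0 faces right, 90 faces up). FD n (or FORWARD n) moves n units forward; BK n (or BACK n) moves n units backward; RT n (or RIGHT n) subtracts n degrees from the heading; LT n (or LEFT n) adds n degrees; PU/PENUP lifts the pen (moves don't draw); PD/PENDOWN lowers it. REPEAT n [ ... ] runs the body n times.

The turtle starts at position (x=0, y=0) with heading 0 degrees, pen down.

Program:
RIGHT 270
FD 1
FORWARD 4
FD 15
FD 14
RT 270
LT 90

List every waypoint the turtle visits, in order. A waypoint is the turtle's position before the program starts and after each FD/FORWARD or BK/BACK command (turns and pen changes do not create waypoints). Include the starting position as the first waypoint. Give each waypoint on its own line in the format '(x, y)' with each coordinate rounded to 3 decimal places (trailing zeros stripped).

Executing turtle program step by step:
Start: pos=(0,0), heading=0, pen down
RT 270: heading 0 -> 90
FD 1: (0,0) -> (0,1) [heading=90, draw]
FD 4: (0,1) -> (0,5) [heading=90, draw]
FD 15: (0,5) -> (0,20) [heading=90, draw]
FD 14: (0,20) -> (0,34) [heading=90, draw]
RT 270: heading 90 -> 180
LT 90: heading 180 -> 270
Final: pos=(0,34), heading=270, 4 segment(s) drawn
Waypoints (5 total):
(0, 0)
(0, 1)
(0, 5)
(0, 20)
(0, 34)

Answer: (0, 0)
(0, 1)
(0, 5)
(0, 20)
(0, 34)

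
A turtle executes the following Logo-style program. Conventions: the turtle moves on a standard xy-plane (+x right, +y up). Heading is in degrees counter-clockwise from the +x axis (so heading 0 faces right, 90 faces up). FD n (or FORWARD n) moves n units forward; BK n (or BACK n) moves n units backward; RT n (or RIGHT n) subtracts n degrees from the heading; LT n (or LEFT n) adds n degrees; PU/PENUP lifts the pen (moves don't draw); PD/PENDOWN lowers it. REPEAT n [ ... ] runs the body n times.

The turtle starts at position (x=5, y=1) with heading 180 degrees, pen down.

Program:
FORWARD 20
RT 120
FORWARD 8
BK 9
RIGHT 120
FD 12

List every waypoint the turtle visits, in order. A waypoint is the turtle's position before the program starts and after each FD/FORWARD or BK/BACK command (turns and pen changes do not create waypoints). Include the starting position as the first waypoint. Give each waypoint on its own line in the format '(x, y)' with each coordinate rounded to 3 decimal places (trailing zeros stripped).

Executing turtle program step by step:
Start: pos=(5,1), heading=180, pen down
FD 20: (5,1) -> (-15,1) [heading=180, draw]
RT 120: heading 180 -> 60
FD 8: (-15,1) -> (-11,7.928) [heading=60, draw]
BK 9: (-11,7.928) -> (-15.5,0.134) [heading=60, draw]
RT 120: heading 60 -> 300
FD 12: (-15.5,0.134) -> (-9.5,-10.258) [heading=300, draw]
Final: pos=(-9.5,-10.258), heading=300, 4 segment(s) drawn
Waypoints (5 total):
(5, 1)
(-15, 1)
(-11, 7.928)
(-15.5, 0.134)
(-9.5, -10.258)

Answer: (5, 1)
(-15, 1)
(-11, 7.928)
(-15.5, 0.134)
(-9.5, -10.258)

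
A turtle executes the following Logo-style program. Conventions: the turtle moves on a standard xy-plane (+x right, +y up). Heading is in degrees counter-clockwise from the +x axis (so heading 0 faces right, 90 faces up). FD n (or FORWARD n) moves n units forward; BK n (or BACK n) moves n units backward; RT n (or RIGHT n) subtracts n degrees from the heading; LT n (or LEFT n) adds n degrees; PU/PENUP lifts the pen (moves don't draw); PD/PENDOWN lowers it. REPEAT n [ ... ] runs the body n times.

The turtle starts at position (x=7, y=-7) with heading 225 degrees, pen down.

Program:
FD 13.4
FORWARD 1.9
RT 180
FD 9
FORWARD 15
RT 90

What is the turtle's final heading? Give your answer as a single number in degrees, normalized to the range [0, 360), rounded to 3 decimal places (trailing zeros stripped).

Executing turtle program step by step:
Start: pos=(7,-7), heading=225, pen down
FD 13.4: (7,-7) -> (-2.475,-16.475) [heading=225, draw]
FD 1.9: (-2.475,-16.475) -> (-3.819,-17.819) [heading=225, draw]
RT 180: heading 225 -> 45
FD 9: (-3.819,-17.819) -> (2.545,-11.455) [heading=45, draw]
FD 15: (2.545,-11.455) -> (13.152,-0.848) [heading=45, draw]
RT 90: heading 45 -> 315
Final: pos=(13.152,-0.848), heading=315, 4 segment(s) drawn

Answer: 315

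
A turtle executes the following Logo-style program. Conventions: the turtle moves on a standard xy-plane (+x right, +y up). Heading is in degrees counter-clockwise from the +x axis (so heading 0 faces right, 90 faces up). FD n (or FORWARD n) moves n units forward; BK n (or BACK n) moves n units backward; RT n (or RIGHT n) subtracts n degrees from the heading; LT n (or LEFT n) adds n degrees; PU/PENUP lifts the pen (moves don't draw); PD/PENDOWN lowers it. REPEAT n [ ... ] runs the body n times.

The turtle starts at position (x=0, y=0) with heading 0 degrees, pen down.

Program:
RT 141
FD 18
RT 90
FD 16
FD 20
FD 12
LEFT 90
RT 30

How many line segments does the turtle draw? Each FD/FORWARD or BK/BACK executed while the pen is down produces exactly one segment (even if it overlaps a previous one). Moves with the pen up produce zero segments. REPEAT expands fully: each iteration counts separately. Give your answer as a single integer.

Executing turtle program step by step:
Start: pos=(0,0), heading=0, pen down
RT 141: heading 0 -> 219
FD 18: (0,0) -> (-13.989,-11.328) [heading=219, draw]
RT 90: heading 219 -> 129
FD 16: (-13.989,-11.328) -> (-24.058,1.107) [heading=129, draw]
FD 20: (-24.058,1.107) -> (-36.644,16.649) [heading=129, draw]
FD 12: (-36.644,16.649) -> (-44.196,25.975) [heading=129, draw]
LT 90: heading 129 -> 219
RT 30: heading 219 -> 189
Final: pos=(-44.196,25.975), heading=189, 4 segment(s) drawn
Segments drawn: 4

Answer: 4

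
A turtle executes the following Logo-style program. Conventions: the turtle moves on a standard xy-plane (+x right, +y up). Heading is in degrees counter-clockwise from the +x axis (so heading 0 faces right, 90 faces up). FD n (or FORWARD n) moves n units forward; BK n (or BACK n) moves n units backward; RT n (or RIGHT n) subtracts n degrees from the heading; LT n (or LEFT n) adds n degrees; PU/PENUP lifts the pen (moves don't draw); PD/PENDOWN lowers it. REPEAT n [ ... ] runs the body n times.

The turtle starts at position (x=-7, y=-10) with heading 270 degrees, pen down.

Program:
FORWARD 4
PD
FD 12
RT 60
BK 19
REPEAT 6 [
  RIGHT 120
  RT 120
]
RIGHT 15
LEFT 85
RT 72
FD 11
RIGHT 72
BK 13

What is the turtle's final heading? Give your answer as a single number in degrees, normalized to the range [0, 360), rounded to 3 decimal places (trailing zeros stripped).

Executing turtle program step by step:
Start: pos=(-7,-10), heading=270, pen down
FD 4: (-7,-10) -> (-7,-14) [heading=270, draw]
PD: pen down
FD 12: (-7,-14) -> (-7,-26) [heading=270, draw]
RT 60: heading 270 -> 210
BK 19: (-7,-26) -> (9.454,-16.5) [heading=210, draw]
REPEAT 6 [
  -- iteration 1/6 --
  RT 120: heading 210 -> 90
  RT 120: heading 90 -> 330
  -- iteration 2/6 --
  RT 120: heading 330 -> 210
  RT 120: heading 210 -> 90
  -- iteration 3/6 --
  RT 120: heading 90 -> 330
  RT 120: heading 330 -> 210
  -- iteration 4/6 --
  RT 120: heading 210 -> 90
  RT 120: heading 90 -> 330
  -- iteration 5/6 --
  RT 120: heading 330 -> 210
  RT 120: heading 210 -> 90
  -- iteration 6/6 --
  RT 120: heading 90 -> 330
  RT 120: heading 330 -> 210
]
RT 15: heading 210 -> 195
LT 85: heading 195 -> 280
RT 72: heading 280 -> 208
FD 11: (9.454,-16.5) -> (-0.258,-21.664) [heading=208, draw]
RT 72: heading 208 -> 136
BK 13: (-0.258,-21.664) -> (9.093,-30.695) [heading=136, draw]
Final: pos=(9.093,-30.695), heading=136, 5 segment(s) drawn

Answer: 136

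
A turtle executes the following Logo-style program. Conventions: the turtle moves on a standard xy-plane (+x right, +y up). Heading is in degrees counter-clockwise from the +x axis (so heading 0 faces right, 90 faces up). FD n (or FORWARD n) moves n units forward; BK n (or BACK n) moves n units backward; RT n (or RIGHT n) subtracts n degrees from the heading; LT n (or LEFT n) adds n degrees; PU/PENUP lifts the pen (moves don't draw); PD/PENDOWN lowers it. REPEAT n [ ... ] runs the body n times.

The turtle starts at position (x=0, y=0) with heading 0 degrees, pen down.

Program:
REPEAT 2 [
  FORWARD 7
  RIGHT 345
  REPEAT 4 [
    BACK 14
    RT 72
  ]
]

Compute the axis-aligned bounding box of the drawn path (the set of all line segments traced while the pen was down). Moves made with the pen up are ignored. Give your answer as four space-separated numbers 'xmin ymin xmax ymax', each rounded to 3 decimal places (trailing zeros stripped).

Executing turtle program step by step:
Start: pos=(0,0), heading=0, pen down
REPEAT 2 [
  -- iteration 1/2 --
  FD 7: (0,0) -> (7,0) [heading=0, draw]
  RT 345: heading 0 -> 15
  REPEAT 4 [
    -- iteration 1/4 --
    BK 14: (7,0) -> (-6.523,-3.623) [heading=15, draw]
    RT 72: heading 15 -> 303
    -- iteration 2/4 --
    BK 14: (-6.523,-3.623) -> (-14.148,8.118) [heading=303, draw]
    RT 72: heading 303 -> 231
    -- iteration 3/4 --
    BK 14: (-14.148,8.118) -> (-5.337,18.998) [heading=231, draw]
    RT 72: heading 231 -> 159
    -- iteration 4/4 --
    BK 14: (-5.337,18.998) -> (7.733,13.981) [heading=159, draw]
    RT 72: heading 159 -> 87
  ]
  -- iteration 2/2 --
  FD 7: (7.733,13.981) -> (8.099,20.971) [heading=87, draw]
  RT 345: heading 87 -> 102
  REPEAT 4 [
    -- iteration 1/4 --
    BK 14: (8.099,20.971) -> (11.01,7.277) [heading=102, draw]
    RT 72: heading 102 -> 30
    -- iteration 2/4 --
    BK 14: (11.01,7.277) -> (-1.115,0.277) [heading=30, draw]
    RT 72: heading 30 -> 318
    -- iteration 3/4 --
    BK 14: (-1.115,0.277) -> (-11.519,9.645) [heading=318, draw]
    RT 72: heading 318 -> 246
    -- iteration 4/4 --
    BK 14: (-11.519,9.645) -> (-5.824,22.435) [heading=246, draw]
    RT 72: heading 246 -> 174
  ]
]
Final: pos=(-5.824,22.435), heading=174, 10 segment(s) drawn

Segment endpoints: x in {-14.148, -11.519, -6.523, -5.824, -5.337, -1.115, 0, 7, 7.733, 8.099, 11.01}, y in {-3.623, 0, 0.277, 7.277, 8.118, 9.645, 13.981, 18.998, 20.971, 22.435}
xmin=-14.148, ymin=-3.623, xmax=11.01, ymax=22.435

Answer: -14.148 -3.623 11.01 22.435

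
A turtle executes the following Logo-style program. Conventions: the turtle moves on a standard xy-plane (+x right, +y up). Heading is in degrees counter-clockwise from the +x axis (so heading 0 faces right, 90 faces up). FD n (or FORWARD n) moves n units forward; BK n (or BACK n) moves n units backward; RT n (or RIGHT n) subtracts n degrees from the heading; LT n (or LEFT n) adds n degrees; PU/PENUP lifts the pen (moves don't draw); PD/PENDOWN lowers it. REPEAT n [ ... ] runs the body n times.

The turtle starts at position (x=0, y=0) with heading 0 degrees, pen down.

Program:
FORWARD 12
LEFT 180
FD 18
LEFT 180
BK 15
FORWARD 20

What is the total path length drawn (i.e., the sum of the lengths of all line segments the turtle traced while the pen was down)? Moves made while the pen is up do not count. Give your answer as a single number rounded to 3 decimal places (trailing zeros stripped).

Executing turtle program step by step:
Start: pos=(0,0), heading=0, pen down
FD 12: (0,0) -> (12,0) [heading=0, draw]
LT 180: heading 0 -> 180
FD 18: (12,0) -> (-6,0) [heading=180, draw]
LT 180: heading 180 -> 0
BK 15: (-6,0) -> (-21,0) [heading=0, draw]
FD 20: (-21,0) -> (-1,0) [heading=0, draw]
Final: pos=(-1,0), heading=0, 4 segment(s) drawn

Segment lengths:
  seg 1: (0,0) -> (12,0), length = 12
  seg 2: (12,0) -> (-6,0), length = 18
  seg 3: (-6,0) -> (-21,0), length = 15
  seg 4: (-21,0) -> (-1,0), length = 20
Total = 65

Answer: 65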